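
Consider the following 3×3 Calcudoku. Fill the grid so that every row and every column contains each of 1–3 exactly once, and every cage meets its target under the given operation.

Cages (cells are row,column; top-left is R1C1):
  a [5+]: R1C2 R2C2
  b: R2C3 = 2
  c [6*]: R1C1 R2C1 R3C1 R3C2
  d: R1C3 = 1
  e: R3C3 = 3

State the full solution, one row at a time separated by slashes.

Cage d is a single given cell, which forces R1C3 = 1.
Cage b is a single given cell; hence R2C3 = 2.
Cage c has product 6, so R3C2 = 1.
Cage e is given; hence R3C3 = 3.
Cage c needs product 6; hence R1C1 = 3.
Cage a's pair has sum 5, so R1C2 = 2.
The 4 cells of cage c must have product 6, so R2C1 = 1.
2 is placed in row 2, so R2C2 = 3.
Row 3 now contains 3, so R3C1 = 2.

3 2 1 / 1 3 2 / 2 1 3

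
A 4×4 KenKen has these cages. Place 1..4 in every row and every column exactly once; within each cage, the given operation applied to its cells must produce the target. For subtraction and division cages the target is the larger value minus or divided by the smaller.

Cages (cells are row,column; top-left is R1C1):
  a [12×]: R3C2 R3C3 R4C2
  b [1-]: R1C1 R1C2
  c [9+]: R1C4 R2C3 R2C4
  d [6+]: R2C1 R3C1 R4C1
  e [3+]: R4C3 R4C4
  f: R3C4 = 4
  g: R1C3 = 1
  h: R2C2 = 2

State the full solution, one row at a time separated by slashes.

Cage g is a single given cell; hence R1C3 = 1.
H is a freebie, which forces R2C2 = 2.
F is a freebie, so R3C4 = 4.
1 is placed in column 3, so R4C3 = 2.
2 is placed in row 4, so R4C4 = 1.
Cage c needs sum 9; hence R1C4 = 2.
Cage d has sum 6, which forces R2C1 = 1.
Cage c has sum 9, so R2C3 = 4.
Column 4 now contains 1, leaving R2C4 = 3.
The 3 cells of cage d must have sum 6, leaving R3C1 = 2.
The 3 cells of cage a must have product 12; hence R3C2 = 1.
Column 3 now contains 2, which forces R3C3 = 3.
Row 4 already has 1, which forces R4C1 = 3.
Cage a needs product 12, so R4C2 = 4.
Column 1 already has 3; hence R1C1 = 4.
Column 2 already has 4, leaving R1C2 = 3.

4 3 1 2 / 1 2 4 3 / 2 1 3 4 / 3 4 2 1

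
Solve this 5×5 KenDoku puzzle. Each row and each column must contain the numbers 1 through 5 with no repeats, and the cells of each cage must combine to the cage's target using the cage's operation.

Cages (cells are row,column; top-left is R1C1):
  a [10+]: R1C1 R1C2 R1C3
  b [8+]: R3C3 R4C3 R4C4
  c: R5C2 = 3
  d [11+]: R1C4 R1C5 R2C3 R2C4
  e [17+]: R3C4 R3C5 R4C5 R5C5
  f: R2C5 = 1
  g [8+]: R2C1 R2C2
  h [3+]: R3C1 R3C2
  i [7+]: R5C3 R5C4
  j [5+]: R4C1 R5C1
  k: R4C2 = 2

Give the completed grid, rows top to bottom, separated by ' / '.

5 4 1 3 2 / 3 5 2 4 1 / 2 1 4 5 3 / 4 2 3 1 5 / 1 3 5 2 4

F is a freebie, leaving R2C5 = 1.
Cage e has sum 17, which forces R3C4 = 5.
K is a freebie, leaving R4C2 = 2.
Cage c is a single given cell, which forces R5C2 = 3.
Cage g's pair has sum 8, which forces R2C1 = 3.
Column 2 now contains 3, so R2C2 = 5.
The two cells of cage h must have sum 3, leaving R3C1 = 2.
Column 2 now contains 2, which forces R3C2 = 1.
Cage i needs two cells with sum 7, leaving R5C3 = 5.
Cage i's pair has sum 7, which forces R5C4 = 2.
Row 5 now contains 5, which forces R5C5 = 4.
The 3 cells of cage a must have sum 10, leaving R1C1 = 5.
Column 2 now contains 1, leaving R1C2 = 4.
Cage a needs sum 10; hence R1C3 = 1.
Cage d has sum 11, which forces R1C4 = 3.
Cage d needs sum 11, leaving R1C5 = 2.
Cage d has sum 11, so R2C3 = 2.
Column 4 now contains 2, which forces R2C4 = 4.
Column 5 now contains 4, leaving R3C5 = 3.
The two cells of cage j must have sum 5, which forces R4C1 = 4.
Row 4 already has 4, so R4C3 = 3.
Column 4 already has 4, leaving R4C4 = 1.
The 4 cells of cage e must have sum 17; hence R4C5 = 5.
Row 5 now contains 4, so R5C1 = 1.
3 is placed in row 3, leaving R3C3 = 4.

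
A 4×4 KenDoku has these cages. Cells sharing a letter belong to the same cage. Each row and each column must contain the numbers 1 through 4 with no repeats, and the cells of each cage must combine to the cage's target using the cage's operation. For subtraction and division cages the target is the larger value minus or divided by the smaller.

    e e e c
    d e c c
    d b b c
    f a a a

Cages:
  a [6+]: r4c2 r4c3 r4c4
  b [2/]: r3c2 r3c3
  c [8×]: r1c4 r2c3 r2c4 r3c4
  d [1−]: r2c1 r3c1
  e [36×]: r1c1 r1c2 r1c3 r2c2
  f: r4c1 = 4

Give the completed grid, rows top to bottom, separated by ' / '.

Cage e has product 36, leaving r2c2 = 3.
Cage c needs product 8, so r2c3 = 1.
F is a freebie, so r4c1 = 4.
4 is placed in column 1, leaving r2c1 = 2.
2 is placed in row 2, so r2c4 = 4.
Row 1 needs a 2, and only r1c4 is open for it.
2 is placed in column 4; hence r3c4 = 1.
Column 4 now contains 1, which forces r4c4 = 3.
1 is placed in row 3, so r3c1 = 3.
Cage a has sum 6, leaving r4c2 = 1.
3 is placed in row 4, so r4c3 = 2.
Column 1 already has 3, so r1c1 = 1.
1 is placed in column 2; hence r1c2 = 4.
Cage e has product 36, which forces r1c3 = 3.
Cage b needs two cells with quotient 2; hence r3c2 = 2.
Column 3 now contains 2; hence r3c3 = 4.

1 4 3 2 / 2 3 1 4 / 3 2 4 1 / 4 1 2 3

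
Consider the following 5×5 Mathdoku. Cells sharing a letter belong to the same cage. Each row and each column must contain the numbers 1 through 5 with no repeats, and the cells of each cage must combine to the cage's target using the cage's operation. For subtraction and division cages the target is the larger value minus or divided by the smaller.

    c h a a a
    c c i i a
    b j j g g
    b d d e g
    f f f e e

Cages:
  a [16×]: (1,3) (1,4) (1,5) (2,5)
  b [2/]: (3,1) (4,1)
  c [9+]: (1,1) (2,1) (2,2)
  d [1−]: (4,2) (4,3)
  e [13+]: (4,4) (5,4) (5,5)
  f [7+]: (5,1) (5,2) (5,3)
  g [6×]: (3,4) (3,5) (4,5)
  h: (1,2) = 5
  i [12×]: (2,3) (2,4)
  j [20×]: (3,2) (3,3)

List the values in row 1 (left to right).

H is a freebie, which forces (1,2) = 5.
Cage a has product 16, so (2,5) = 2.
Column 2 now contains 5; hence (3,2) = 4.
Row 3 now contains 4, leaving (3,3) = 5.
Cage g needs product 6, leaving (3,4) = 2.
The 4 cells of cage a must have product 16, so (1,3) = 2.
Row 3 already has 2, which forces (3,1) = 1.
1 is placed in row 3, leaving (3,5) = 3.
Cage b needs two cells with quotient 2, so (4,1) = 2.
Column 5 now contains 3, which forces (4,5) = 1.
Column 1 now contains 2, so (5,1) = 4.
Row 5 already has 4, which forces (5,3) = 1.
Row 5 already has 4, leaving (5,5) = 5.
Column 1 already has 1, so (1,1) = 3.
The 4 cells of cage a must have product 16, which forces (1,4) = 1.
Column 5 already has 1, leaving (1,5) = 4.
Column 1 already has 4; hence (2,1) = 5.
Cage c needs sum 9, leaving (2,2) = 1.
1 is placed in row 4, which forces (4,2) = 3.
The two cells of cage d must have difference 1; hence (4,3) = 4.
Cage e has sum 13, leaving (4,4) = 5.
Row 5 already has 1, leaving (5,2) = 2.
Row 5 already has 5; hence (5,4) = 3.
Column 3 already has 4, which forces (2,3) = 3.
Column 4 already has 3, so (2,4) = 4.
Completed grid: 3 5 2 1 4 / 5 1 3 4 2 / 1 4 5 2 3 / 2 3 4 5 1 / 4 2 1 3 5.

3 5 2 1 4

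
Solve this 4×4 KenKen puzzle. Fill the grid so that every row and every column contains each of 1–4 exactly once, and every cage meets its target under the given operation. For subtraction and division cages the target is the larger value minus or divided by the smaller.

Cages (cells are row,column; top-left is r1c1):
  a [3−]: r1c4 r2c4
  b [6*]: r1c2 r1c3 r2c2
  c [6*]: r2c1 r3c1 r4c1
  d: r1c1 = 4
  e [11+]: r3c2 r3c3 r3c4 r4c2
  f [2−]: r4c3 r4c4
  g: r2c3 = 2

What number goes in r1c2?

Cage d is given; hence r1c1 = 4.
Row 1 now contains 4; hence r1c4 = 1.
Cage g is a single given cell; hence r2c3 = 2.
Column 4 already has 1; hence r2c4 = 4.
The 3 cells of cage b must have product 6, which forces r1c2 = 2.
2 is placed in column 3; hence r1c3 = 3.
The 3 cells of cage b must have product 6, so r2c2 = 1.
Row 2 now contains 1, leaving r2c1 = 3.
Cage e has sum 11, so r3c2 = 4.
The 4 cells of cage e must have sum 11, so r3c3 = 1.
The 4 cells of cage e must have sum 11, so r3c4 = 3.
The 4 cells of cage e must have sum 11, so r4c2 = 3.
Column 3 now contains 1; hence r4c3 = 4.
Column 4 already has 3, leaving r4c4 = 2.
Row 3 now contains 1, which forces r3c1 = 2.
Row 4 now contains 2, which forces r4c1 = 1.
Filled in: 4 2 3 1 / 3 1 2 4 / 2 4 1 3 / 1 3 4 2.

2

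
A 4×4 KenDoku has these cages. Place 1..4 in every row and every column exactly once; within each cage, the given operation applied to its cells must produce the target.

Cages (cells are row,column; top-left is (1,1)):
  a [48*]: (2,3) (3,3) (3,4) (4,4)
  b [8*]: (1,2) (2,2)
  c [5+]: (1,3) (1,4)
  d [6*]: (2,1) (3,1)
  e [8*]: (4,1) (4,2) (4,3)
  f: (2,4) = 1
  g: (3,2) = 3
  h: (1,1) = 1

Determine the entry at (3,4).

4

H is a freebie, which forces (1,1) = 1.
Cage f is given; hence (2,4) = 1.
Cage g is a single given cell; hence (3,2) = 3.
The two cells of cage d must have product 6, which forces (2,1) = 3.
Row 3 now contains 3, so (3,1) = 2.
Row 3 now contains 2, leaving (3,4) = 4.
2 is placed in column 1; hence (4,1) = 4.
The 4 cells of cage a must have product 48, so (2,3) = 4.
4 is placed in row 3, which forces (3,3) = 1.
Column 3 now contains 1, leaving (4,3) = 2.
Cage a needs product 48, so (4,4) = 3.
Cage b's pair has product 8, which forces (1,2) = 4.
2 is placed in column 3, so (1,3) = 3.
Column 4 now contains 3, so (1,4) = 2.
Row 2 already has 4, leaving (2,2) = 2.
Row 4 now contains 2, leaving (4,2) = 1.
Filled in: 1 4 3 2 / 3 2 4 1 / 2 3 1 4 / 4 1 2 3.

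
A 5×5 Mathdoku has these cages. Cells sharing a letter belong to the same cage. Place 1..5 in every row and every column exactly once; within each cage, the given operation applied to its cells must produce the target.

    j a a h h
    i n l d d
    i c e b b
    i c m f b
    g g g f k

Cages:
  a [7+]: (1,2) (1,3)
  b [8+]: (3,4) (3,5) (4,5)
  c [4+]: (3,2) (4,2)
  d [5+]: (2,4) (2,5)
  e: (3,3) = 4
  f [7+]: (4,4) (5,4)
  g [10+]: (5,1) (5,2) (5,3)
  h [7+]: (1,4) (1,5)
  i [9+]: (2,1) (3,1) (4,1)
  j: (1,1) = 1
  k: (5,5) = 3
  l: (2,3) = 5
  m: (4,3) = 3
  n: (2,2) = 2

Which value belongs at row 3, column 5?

5

Cage j is given, which forces (1,1) = 1.
Cage n is a single given cell, leaving (2,2) = 2.
Cage l is given, which forces (2,3) = 5.
Cage e is a single given cell; hence (3,3) = 4.
M is a freebie; hence (4,3) = 3.
Cage k is given, so (5,5) = 3.
Cage a's pair has sum 7, leaving (1,2) = 5.
Column 3 already has 3, which forces (1,3) = 2.
2 is placed in row 1; hence (1,4) = 3.
2 is placed in row 1, so (1,5) = 4.
Column 5 already has 4, so (2,5) = 1.
The two cells of cage c must have sum 4; hence (3,2) = 3.
Row 4 now contains 3, so (4,2) = 1.
Column 2 now contains 5, which forces (5,2) = 4.
The 3 cells of cage g must have sum 10; hence (5,3) = 1.
Cage i has sum 9; hence (2,1) = 3.
1 is placed in row 2, so (2,4) = 4.
3 is placed in row 3, so (3,1) = 2.
The 3 cells of cage b must have sum 8, which forces (3,4) = 1.
2 is placed in row 3, which forces (3,5) = 5.
Cage i needs sum 9, so (4,1) = 4.
Column 5 now contains 5, leaving (4,5) = 2.
4 is placed in row 5, so (5,1) = 5.
5 is placed in row 5, so (5,4) = 2.
Row 4 already has 2, leaving (4,4) = 5.
Filled in: 1 5 2 3 4 / 3 2 5 4 1 / 2 3 4 1 5 / 4 1 3 5 2 / 5 4 1 2 3.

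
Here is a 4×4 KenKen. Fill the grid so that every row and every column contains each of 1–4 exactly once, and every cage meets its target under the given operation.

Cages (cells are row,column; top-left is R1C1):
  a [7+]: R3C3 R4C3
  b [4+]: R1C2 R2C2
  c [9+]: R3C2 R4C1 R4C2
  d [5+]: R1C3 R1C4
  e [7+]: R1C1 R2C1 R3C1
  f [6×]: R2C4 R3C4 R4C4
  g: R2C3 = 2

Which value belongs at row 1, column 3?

Cage g is given, so R2C3 = 2.
Row 2 needs a 4, and only R2C1 is open for it.
The only place for 1 in row 4 is R4C4.
Column 4 already has 1, leaving R2C4 = 3.
Cage f needs product 6, which forces R3C4 = 2.
Cage e has sum 7, which forces R1C1 = 2.
The two cells of cage b must have sum 4, so R1C2 = 3.
The two cells of cage d must have sum 5, which forces R1C3 = 1.
2 is placed in column 4, leaving R1C4 = 4.
Row 2 now contains 3, which forces R2C2 = 1.
2 is placed in row 3; hence R3C1 = 1.
3 is placed in column 2, leaving R3C2 = 4.
Row 3 already has 4, leaving R3C3 = 3.
2 is placed in column 1, leaving R4C1 = 3.
Column 2 already has 4, so R4C2 = 2.
Column 3 now contains 3, which forces R4C3 = 4.
Completed grid: 2 3 1 4 / 4 1 2 3 / 1 4 3 2 / 3 2 4 1.

1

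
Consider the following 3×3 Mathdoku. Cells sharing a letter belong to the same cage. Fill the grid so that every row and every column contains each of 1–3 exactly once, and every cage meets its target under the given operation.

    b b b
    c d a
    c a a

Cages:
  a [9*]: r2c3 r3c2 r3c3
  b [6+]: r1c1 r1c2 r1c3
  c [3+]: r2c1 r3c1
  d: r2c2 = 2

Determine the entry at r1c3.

D is a freebie, leaving r2c2 = 2.
Cage a needs product 9, leaving r2c3 = 3.
The 3 cells of cage a must have product 9, leaving r3c2 = 3.
Cage a needs product 9, leaving r3c3 = 1.
The 3 cells of cage b must have sum 6; hence r1c1 = 3.
Column 2 now contains 3, so r1c2 = 1.
Column 3 now contains 1; hence r1c3 = 2.
Row 2 now contains 2; hence r2c1 = 1.
Row 3 already has 1, so r3c1 = 2.
Filled in: 3 1 2 / 1 2 3 / 2 3 1.

2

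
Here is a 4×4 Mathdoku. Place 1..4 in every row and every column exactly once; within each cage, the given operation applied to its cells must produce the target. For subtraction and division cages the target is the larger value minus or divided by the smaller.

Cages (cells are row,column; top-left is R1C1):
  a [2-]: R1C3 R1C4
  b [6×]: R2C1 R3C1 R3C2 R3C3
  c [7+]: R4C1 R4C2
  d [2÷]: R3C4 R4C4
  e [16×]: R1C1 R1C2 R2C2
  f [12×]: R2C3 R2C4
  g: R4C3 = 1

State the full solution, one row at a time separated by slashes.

2 4 3 1 / 1 2 4 3 / 3 1 2 4 / 4 3 1 2

Cage b has product 6, so R2C1 = 1.
G is a freebie, so R4C3 = 1.
Cage b has product 6, which forces R3C2 = 1.
The 3 cells of cage e must have product 16, so R1C1 = 2.
Column 2 already has 1, leaving R1C2 = 4.
Row 1 already has 4; hence R1C3 = 3.
Row 1 already has 4; hence R1C4 = 1.
Cage e needs product 16, so R2C2 = 2.
Column 3 now contains 3; hence R2C3 = 4.
Row 2 now contains 4, so R2C4 = 3.
2 is placed in column 1, leaving R3C1 = 3.
Column 3 now contains 3, so R3C3 = 2.
2 is placed in row 3, which forces R3C4 = 4.
3 is placed in column 1; hence R4C1 = 4.
4 is placed in column 2; hence R4C2 = 3.
Column 4 now contains 4, so R4C4 = 2.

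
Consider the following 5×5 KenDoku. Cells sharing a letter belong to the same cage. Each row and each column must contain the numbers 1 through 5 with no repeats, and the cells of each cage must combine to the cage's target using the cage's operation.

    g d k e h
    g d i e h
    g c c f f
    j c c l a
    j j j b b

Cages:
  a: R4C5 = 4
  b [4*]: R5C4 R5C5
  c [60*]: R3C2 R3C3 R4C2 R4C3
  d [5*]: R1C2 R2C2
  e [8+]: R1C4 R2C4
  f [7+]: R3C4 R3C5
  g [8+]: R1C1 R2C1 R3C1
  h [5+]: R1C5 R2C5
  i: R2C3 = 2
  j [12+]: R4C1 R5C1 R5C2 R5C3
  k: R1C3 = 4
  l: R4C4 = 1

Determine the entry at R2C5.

Cage k is given; hence R1C3 = 4.
I is a freebie; hence R2C3 = 2.
Cage l is given; hence R4C4 = 1.
Cage a is a single given cell, which forces R4C5 = 4.
Column 4 now contains 1; hence R5C4 = 4.
Column 5 already has 4, which forces R5C5 = 1.
Cage h's pair has sum 5; hence R1C5 = 2.
Column 5 now contains 1, so R2C5 = 3.
The 4 cells of cage c must have product 60, which forces R3C2 = 4.
Cage c needs product 60, so R3C3 = 1.
2 is placed in column 5, which forces R3C5 = 5.
Cage j has sum 12, so R4C1 = 2.
Cage j needs sum 12, so R5C2 = 2.
Cage g needs sum 8, which forces R1C1 = 1.
Row 1 now contains 1, which forces R1C2 = 5.
The two cells of cage e must have sum 8; hence R1C4 = 3.
Cage g needs sum 8, which forces R2C1 = 4.
Column 2 now contains 5; hence R2C2 = 1.
3 is placed in row 2, so R2C4 = 5.
Column 1 now contains 2, which forces R3C1 = 3.
Row 3 already has 5, so R3C4 = 2.
Column 2 now contains 5, so R4C2 = 3.
Row 4 already has 3, leaving R4C3 = 5.
3 is placed in column 1; hence R5C1 = 5.
5 is placed in column 3; hence R5C3 = 3.
The full grid is 1 5 4 3 2 / 4 1 2 5 3 / 3 4 1 2 5 / 2 3 5 1 4 / 5 2 3 4 1.

3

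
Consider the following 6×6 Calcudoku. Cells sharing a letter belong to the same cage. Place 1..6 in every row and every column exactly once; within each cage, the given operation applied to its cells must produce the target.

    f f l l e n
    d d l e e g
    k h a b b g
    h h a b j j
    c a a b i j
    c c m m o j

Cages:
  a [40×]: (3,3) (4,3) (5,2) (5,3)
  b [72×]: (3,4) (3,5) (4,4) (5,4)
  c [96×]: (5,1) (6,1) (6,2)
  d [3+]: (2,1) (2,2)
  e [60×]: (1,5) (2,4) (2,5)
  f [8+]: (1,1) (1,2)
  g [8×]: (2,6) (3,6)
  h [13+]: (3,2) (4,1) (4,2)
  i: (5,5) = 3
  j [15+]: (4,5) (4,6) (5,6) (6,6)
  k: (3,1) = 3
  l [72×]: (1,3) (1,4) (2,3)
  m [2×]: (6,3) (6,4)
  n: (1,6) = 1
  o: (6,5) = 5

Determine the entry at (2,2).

2

N is a freebie; hence (1,6) = 1.
K is a freebie; hence (3,1) = 3.
Cage c needs product 96; hence (5,1) = 4.
Cage i is given, leaving (5,5) = 3.
Cage c has product 96; hence (6,1) = 6.
Cage c needs product 96, leaving (6,2) = 4.
Cage o is a single given cell, which forces (6,5) = 5.
Cage e needs product 60, leaving (2,4) = 5.
The only place for 5 in row 1 is (1,1).
Cage f's pair has sum 8, which forces (1,2) = 3.
5 is placed in column 1, leaving (4,1) = 2.
Column 1 now contains 2, which forces (2,1) = 1.
Cage d's pair has sum 3, so (2,2) = 2.
Row 2 now contains 2, which forces (2,5) = 6.
Row 2 now contains 2; hence (2,6) = 4.
4 is placed in column 6, leaving (3,6) = 2.
2 is placed in column 6, leaving (6,6) = 3.
6 is placed in column 5, so (1,5) = 2.
Row 2 now contains 6, so (2,3) = 3.
Cage b has product 72, leaving (4,4) = 3.
Cage j has sum 15, so (4,5) = 1.
Cage a needs product 40; hence (5,3) = 2.
Column 3 already has 2; hence (6,3) = 1.
1 is placed in row 6, so (6,4) = 2.
1 is placed in column 5, so (3,5) = 4.
Cage a needs product 40, so (5,2) = 1.
Row 5 now contains 1, which forces (5,4) = 6.
6 is placed in row 5, which forces (5,6) = 5.
Cage l has product 72; hence (1,3) = 6.
6 is placed in column 4, which forces (1,4) = 4.
4 is placed in row 3; hence (3,3) = 5.
6 is placed in column 4, which forces (3,4) = 1.
Cage a needs product 40; hence (4,3) = 4.
5 is placed in column 6, leaving (4,6) = 6.
Row 3 now contains 5; hence (3,2) = 6.
Row 4 already has 6, leaving (4,2) = 5.
Completed grid: 5 3 6 4 2 1 / 1 2 3 5 6 4 / 3 6 5 1 4 2 / 2 5 4 3 1 6 / 4 1 2 6 3 5 / 6 4 1 2 5 3.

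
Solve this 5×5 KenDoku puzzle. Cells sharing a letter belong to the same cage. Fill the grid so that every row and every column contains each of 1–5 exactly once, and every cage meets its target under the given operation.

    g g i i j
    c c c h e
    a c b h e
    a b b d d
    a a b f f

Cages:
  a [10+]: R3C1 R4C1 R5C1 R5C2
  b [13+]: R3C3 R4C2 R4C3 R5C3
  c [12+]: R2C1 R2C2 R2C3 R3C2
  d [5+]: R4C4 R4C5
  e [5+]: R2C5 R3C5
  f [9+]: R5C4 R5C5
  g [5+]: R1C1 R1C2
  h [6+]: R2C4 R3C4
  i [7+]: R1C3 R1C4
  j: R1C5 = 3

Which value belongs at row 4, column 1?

Cage j is given, so R1C5 = 3.
Column 4 needs a 3, and only R4C4 is open for it.
Cage d needs two cells with sum 5; hence R4C5 = 2.
In column 5, 5 can only go at R5C5, so R5C5 = 5.
Row 5 now contains 5, which forces R5C4 = 4.
The only place for 2 in column 4 is R1C4.
2 is placed in row 1, so R1C3 = 5.
Cage b needs sum 13, so R4C2 = 5.
The only place for 2 in column 3 is R2C3.
Cage a has sum 10, leaving R5C2 = 1.
1 is placed in row 5, which forces R5C3 = 3.
The two cells of cage g must have sum 5, leaving R1C1 = 1.
Column 2 already has 1, leaving R1C2 = 4.
Column 2 already has 4, leaving R2C2 = 3.
Cage a has sum 10, which forces R3C1 = 3.
3 is placed in column 2; hence R3C2 = 2.
The 4 cells of cage a must have sum 10, leaving R4C1 = 4.
Row 4 now contains 4, so R4C3 = 1.
Row 5 already has 3, leaving R5C1 = 2.
Row 2 already has 3, leaving R2C1 = 5.
Row 2 now contains 5, which forces R2C4 = 1.
1 is placed in row 2; hence R2C5 = 4.
1 is placed in column 3, leaving R3C3 = 4.
1 is placed in column 4; hence R3C4 = 5.
Column 5 already has 4; hence R3C5 = 1.
The full grid is 1 4 5 2 3 / 5 3 2 1 4 / 3 2 4 5 1 / 4 5 1 3 2 / 2 1 3 4 5.

4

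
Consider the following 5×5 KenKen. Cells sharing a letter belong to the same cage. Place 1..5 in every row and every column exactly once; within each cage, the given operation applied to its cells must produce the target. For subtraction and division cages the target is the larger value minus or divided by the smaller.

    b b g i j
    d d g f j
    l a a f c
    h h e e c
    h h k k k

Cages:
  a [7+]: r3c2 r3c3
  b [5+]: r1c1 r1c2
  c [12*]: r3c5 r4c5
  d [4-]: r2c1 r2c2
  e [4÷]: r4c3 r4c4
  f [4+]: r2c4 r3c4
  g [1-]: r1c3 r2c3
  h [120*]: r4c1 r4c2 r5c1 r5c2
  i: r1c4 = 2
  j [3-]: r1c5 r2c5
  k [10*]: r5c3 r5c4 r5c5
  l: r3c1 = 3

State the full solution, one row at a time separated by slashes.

I is a freebie, which forces r1c4 = 2.
L is a freebie, which forces r3c1 = 3.
3 is placed in row 3, leaving r3c4 = 1.
3 is placed in row 3, so r3c5 = 4.
Column 4 now contains 1, so r4c4 = 4.
Column 5 now contains 4, so r4c5 = 3.
Column 4 now contains 1, leaving r5c4 = 5.
Cage j's pair has difference 3, which forces r1c5 = 5.
Column 4 now contains 1, leaving r2c4 = 3.
The two cells of cage j must have difference 3, so r2c5 = 2.
4 is placed in row 4; hence r4c3 = 1.
The 4 cells of cage h must have product 120, so r5c1 = 4.
The 4 cells of cage h must have product 120, which forces r5c2 = 3.
Column 3 now contains 1, so r5c3 = 2.
Column 5 already has 2; hence r5c5 = 1.
4 is placed in column 1, so r1c1 = 1.
Cage b needs two cells with sum 5, leaving r1c2 = 4.
Row 1 already has 4, which forces r1c3 = 3.
1 is placed in column 1, which forces r2c1 = 5.
5 is placed in row 2, leaving r2c2 = 1.
5 is placed in row 2, which forces r2c3 = 4.
Cage a needs two cells with sum 7, which forces r3c2 = 2.
Column 3 now contains 2, so r3c3 = 5.
Column 1 already has 5, so r4c1 = 2.
Column 2 now contains 2, leaving r4c2 = 5.

1 4 3 2 5 / 5 1 4 3 2 / 3 2 5 1 4 / 2 5 1 4 3 / 4 3 2 5 1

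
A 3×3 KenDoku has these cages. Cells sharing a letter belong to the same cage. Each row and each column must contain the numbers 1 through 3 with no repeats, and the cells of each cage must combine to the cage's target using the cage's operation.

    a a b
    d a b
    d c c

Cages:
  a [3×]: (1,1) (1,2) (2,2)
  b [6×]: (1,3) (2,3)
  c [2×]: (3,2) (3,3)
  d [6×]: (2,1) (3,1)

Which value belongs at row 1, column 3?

Cage a needs product 3, so (1,1) = 1.
The 3 cells of cage a must have product 3, so (1,2) = 3.
Row 1 already has 3, so (1,3) = 2.
Cage a has product 3; hence (2,2) = 1.
Column 3 now contains 2, which forces (2,3) = 3.
Column 2 now contains 1; hence (3,2) = 2.
Column 3 now contains 2, which forces (3,3) = 1.
Row 2 now contains 3, leaving (2,1) = 2.
2 is placed in row 3, so (3,1) = 3.
Completed grid: 1 3 2 / 2 1 3 / 3 2 1.

2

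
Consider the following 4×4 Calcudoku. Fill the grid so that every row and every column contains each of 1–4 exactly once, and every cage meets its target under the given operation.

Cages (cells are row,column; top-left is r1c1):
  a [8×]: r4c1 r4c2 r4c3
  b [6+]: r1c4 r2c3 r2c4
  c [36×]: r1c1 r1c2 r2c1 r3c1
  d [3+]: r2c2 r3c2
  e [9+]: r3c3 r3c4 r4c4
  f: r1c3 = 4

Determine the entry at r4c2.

4

Cage c has product 36, which forces r1c2 = 3.
F is a freebie, which forces r1c3 = 4.
4 is placed in row 1, which forces r1c1 = 1.
1 is placed in row 1; hence r1c4 = 2.
Cage e needs sum 9, leaving r3c3 = 2.
2 is placed in column 3, which forces r4c3 = 1.
Cage d's pair has sum 3; hence r2c2 = 2.
Column 3 now contains 1, which forces r2c3 = 3.
The 3 cells of cage b must have sum 6, leaving r2c4 = 1.
Row 3 already has 2, leaving r3c2 = 1.
Column 2 already has 2, leaving r4c2 = 4.
Row 4 now contains 4; hence r4c4 = 3.
Row 2 already has 3, leaving r2c1 = 4.
Cage c has product 36, which forces r3c1 = 3.
Column 4 now contains 3, leaving r3c4 = 4.
Row 4 now contains 4; hence r4c1 = 2.
Completed grid: 1 3 4 2 / 4 2 3 1 / 3 1 2 4 / 2 4 1 3.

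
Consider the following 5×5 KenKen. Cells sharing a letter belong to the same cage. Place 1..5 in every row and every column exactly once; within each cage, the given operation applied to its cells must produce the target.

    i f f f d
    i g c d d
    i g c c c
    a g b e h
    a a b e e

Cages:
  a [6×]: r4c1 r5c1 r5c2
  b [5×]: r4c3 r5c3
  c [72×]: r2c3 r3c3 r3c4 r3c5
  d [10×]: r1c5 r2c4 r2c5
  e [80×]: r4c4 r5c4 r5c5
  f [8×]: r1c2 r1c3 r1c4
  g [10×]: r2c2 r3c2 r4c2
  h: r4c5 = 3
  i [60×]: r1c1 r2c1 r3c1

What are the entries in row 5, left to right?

The 4 cells of cage c must have product 72; hence r2c3 = 3.
The 3 cells of cage e must have product 80; hence r4c4 = 4.
Cage h is a single given cell, leaving r4c5 = 3.
The 3 cells of cage e must have product 80, which forces r5c4 = 5.
Cage e has product 80, which forces r5c5 = 4.
Cage c needs product 72, so r3c3 = 4.
Cage c needs product 72; hence r3c4 = 3.
Column 5 already has 4, which forces r3c5 = 2.
The two cells of cage b must have product 5, so r4c3 = 5.
5 is placed in row 5, so r5c3 = 1.
The 3 cells of cage i must have product 60; hence r1c1 = 3.
The 3 cells of cage f must have product 8, which forces r1c2 = 4.
Column 3 now contains 1; hence r1c3 = 2.
The 3 cells of cage f must have product 8, leaving r1c4 = 1.
Row 1 already has 1, so r1c5 = 5.
Cage i needs product 60; hence r2c1 = 4.
Cage d has product 10, so r2c4 = 2.
Column 5 already has 5, so r2c5 = 1.
3 is placed in row 3, so r3c1 = 5.
Row 3 already has 5, leaving r3c2 = 1.
Cage a has product 6, so r4c1 = 1.
1 is placed in column 2, so r4c2 = 2.
Column 1 now contains 3; hence r5c1 = 2.
Column 2 now contains 2, so r5c2 = 3.
1 is placed in row 2; hence r2c2 = 5.
Filled in: 3 4 2 1 5 / 4 5 3 2 1 / 5 1 4 3 2 / 1 2 5 4 3 / 2 3 1 5 4.

2 3 1 5 4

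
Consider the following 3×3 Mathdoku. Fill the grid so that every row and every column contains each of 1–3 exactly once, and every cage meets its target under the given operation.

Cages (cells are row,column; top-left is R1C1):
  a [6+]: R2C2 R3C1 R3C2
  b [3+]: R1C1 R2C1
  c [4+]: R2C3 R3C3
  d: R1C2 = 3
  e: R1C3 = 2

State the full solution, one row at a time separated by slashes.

1 3 2 / 2 1 3 / 3 2 1

D is a freebie, leaving R1C2 = 3.
Cage e is given; hence R1C3 = 2.
Row 1 already has 2; hence R1C1 = 1.
Cage b needs two cells with sum 3, which forces R2C1 = 2.
2 is placed in row 2; hence R2C2 = 1.
Row 2 now contains 1, which forces R2C3 = 3.
Cage a needs sum 6, leaving R3C1 = 3.
Column 2 now contains 1; hence R3C2 = 2.
Column 3 already has 3, so R3C3 = 1.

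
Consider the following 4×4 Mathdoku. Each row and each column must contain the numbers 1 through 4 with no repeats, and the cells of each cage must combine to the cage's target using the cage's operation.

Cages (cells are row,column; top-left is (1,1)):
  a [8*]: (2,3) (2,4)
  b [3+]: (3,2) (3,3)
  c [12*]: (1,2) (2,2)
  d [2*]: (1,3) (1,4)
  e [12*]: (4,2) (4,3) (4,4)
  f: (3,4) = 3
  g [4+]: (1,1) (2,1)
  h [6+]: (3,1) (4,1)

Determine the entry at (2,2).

Cage f is given, so (3,4) = 3.
In row 1, 4 can only go at (1,2), so (1,2) = 4.
Column 2 already has 4; hence (2,2) = 3.
Column 2 now contains 3; hence (4,2) = 1.
Row 4 already has 1, leaving (4,4) = 4.
Cage g needs two cells with sum 4; hence (1,1) = 3.
Row 2 already has 3, leaving (2,1) = 1.
The two cells of cage a must have product 8, leaving (2,3) = 4.
4 is placed in column 4, so (2,4) = 2.
Cage h needs two cells with sum 6, so (3,1) = 4.
Column 2 already has 1; hence (3,2) = 2.
The two cells of cage b must have sum 3, leaving (3,3) = 1.
4 is placed in row 4; hence (4,1) = 2.
4 is placed in row 4, leaving (4,3) = 3.
Column 3 already has 1, which forces (1,3) = 2.
2 is placed in column 4, which forces (1,4) = 1.
Filled in: 3 4 2 1 / 1 3 4 2 / 4 2 1 3 / 2 1 3 4.

3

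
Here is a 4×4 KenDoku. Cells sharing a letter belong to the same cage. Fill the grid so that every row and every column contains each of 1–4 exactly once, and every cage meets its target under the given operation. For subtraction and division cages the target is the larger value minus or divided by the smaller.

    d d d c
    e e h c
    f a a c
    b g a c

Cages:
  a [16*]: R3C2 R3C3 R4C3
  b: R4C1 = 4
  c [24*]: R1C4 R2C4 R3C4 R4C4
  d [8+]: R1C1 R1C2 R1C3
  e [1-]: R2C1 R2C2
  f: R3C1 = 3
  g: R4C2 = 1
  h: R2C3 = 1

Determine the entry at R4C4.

Cage h is given; hence R2C3 = 1.
Cage f is given, so R3C1 = 3.
1 is placed in column 3, which forces R3C3 = 4.
Cage b is given, which forces R4C1 = 4.
Cage g is a single given cell, which forces R4C2 = 1.
Column 3 already has 4, which forces R4C3 = 2.
Row 4 already has 2, so R4C4 = 3.
Column 1 already has 4, leaving R1C1 = 1.
Cage d has sum 8, leaving R1C2 = 4.
Column 3 already has 4, which forces R1C3 = 3.
4 is placed in row 1, which forces R1C4 = 2.
Column 1 already has 4, which forces R2C1 = 2.
Cage e's pair has difference 1, which forces R2C2 = 3.
2 is placed in column 4; hence R2C4 = 4.
Row 3 already has 4, leaving R3C2 = 2.
2 is placed in column 4, leaving R3C4 = 1.
The full grid is 1 4 3 2 / 2 3 1 4 / 3 2 4 1 / 4 1 2 3.

3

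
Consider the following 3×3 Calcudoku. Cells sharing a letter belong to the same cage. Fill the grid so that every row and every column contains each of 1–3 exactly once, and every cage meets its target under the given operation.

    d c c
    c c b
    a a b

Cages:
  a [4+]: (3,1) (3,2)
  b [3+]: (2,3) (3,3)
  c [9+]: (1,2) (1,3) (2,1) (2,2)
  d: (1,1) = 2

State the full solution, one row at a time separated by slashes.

Cage d is a single given cell, which forces (1,1) = 2.
Cage c has sum 9, so (2,1) = 3.
The 4 cells of cage c must have sum 9, leaving (2,2) = 2.
2 is placed in row 2; hence (2,3) = 1.
Column 1 now contains 3; hence (3,1) = 1.
Row 3 now contains 1, which forces (3,2) = 3.
Column 3 already has 1; hence (3,3) = 2.
3 is placed in column 2, so (1,2) = 1.
Column 3 already has 1; hence (1,3) = 3.

2 1 3 / 3 2 1 / 1 3 2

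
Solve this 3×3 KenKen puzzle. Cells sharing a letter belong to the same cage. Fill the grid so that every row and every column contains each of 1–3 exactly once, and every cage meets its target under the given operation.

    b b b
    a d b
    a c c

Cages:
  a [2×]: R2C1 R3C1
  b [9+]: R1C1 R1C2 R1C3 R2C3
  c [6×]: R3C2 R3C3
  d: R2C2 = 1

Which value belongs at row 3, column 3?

D is a freebie, leaving R2C2 = 1.
The 4 cells of cage b must have sum 9, leaving R2C3 = 3.
Column 3 now contains 3; hence R3C3 = 2.
2 is placed in column 3, leaving R1C3 = 1.
1 is placed in row 2, leaving R2C1 = 2.
Row 3 now contains 2, which forces R3C1 = 1.
Row 3 now contains 2, so R3C2 = 3.
2 is placed in column 1, which forces R1C1 = 3.
Column 2 already has 3; hence R1C2 = 2.
Completed grid: 3 2 1 / 2 1 3 / 1 3 2.

2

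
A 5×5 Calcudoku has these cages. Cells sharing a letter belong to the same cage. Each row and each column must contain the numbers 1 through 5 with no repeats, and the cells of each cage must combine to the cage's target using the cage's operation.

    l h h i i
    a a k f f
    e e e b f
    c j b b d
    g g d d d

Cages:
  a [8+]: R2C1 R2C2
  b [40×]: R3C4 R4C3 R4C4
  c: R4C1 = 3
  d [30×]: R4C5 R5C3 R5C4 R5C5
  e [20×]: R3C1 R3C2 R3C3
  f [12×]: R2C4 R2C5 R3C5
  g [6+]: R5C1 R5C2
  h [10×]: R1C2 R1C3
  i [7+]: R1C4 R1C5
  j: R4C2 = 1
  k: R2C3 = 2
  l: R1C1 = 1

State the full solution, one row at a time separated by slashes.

1 2 5 3 4 / 5 3 2 4 1 / 4 5 1 2 3 / 3 1 4 5 2 / 2 4 3 1 5

Cage l is a single given cell, leaving R1C1 = 1.
Cage k is a single given cell; hence R2C3 = 2.
Cage c is given, which forces R4C1 = 3.
Cage j is a single given cell, leaving R4C2 = 1.
The two cells of cage h must have product 10, which forces R1C2 = 2.
Column 3 now contains 2; hence R1C3 = 5.
Column 1 already has 3; hence R2C1 = 5.
Cage a's pair has sum 8; hence R2C2 = 3.
5 is placed in column 1, leaving R3C1 = 4.
Row 3 now contains 4; hence R3C2 = 5.
Cage e needs product 20, so R3C3 = 1.
Row 3 already has 5; hence R3C4 = 2.
1 is placed in row 3, so R3C5 = 3.
5 is placed in column 3; hence R4C3 = 4.
Row 4 already has 4, leaving R4C4 = 5.
Row 4 now contains 5, which forces R4C5 = 2.
Column 1 already has 4, so R5C1 = 2.
Column 2 already has 2; hence R5C2 = 4.
Column 3 already has 1, which forces R5C3 = 3.
Row 5 already has 3, which forces R5C4 = 1.
Row 5 already has 1, which forces R5C5 = 5.
Cage i's pair has sum 7, so R1C4 = 3.
Column 5 now contains 3; hence R1C5 = 4.
1 is placed in column 4, so R2C4 = 4.
The 3 cells of cage f must have product 12; hence R2C5 = 1.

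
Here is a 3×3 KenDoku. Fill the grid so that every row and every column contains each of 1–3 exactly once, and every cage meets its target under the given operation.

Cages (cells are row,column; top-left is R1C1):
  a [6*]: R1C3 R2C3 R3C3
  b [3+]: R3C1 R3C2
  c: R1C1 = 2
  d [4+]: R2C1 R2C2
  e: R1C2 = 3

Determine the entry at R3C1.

1

Cage c is a single given cell, which forces R1C1 = 2.
Cage e is given; hence R1C2 = 3.
Row 1 now contains 3, so R1C3 = 1.
Column 2 already has 3, so R2C2 = 1.
Column 1 now contains 2, leaving R3C1 = 1.
Column 2 already has 1, leaving R3C2 = 2.
Row 3 already has 2, which forces R3C3 = 3.
Row 2 now contains 1, so R2C1 = 3.
Column 3 now contains 3, leaving R2C3 = 2.
The full grid is 2 3 1 / 3 1 2 / 1 2 3.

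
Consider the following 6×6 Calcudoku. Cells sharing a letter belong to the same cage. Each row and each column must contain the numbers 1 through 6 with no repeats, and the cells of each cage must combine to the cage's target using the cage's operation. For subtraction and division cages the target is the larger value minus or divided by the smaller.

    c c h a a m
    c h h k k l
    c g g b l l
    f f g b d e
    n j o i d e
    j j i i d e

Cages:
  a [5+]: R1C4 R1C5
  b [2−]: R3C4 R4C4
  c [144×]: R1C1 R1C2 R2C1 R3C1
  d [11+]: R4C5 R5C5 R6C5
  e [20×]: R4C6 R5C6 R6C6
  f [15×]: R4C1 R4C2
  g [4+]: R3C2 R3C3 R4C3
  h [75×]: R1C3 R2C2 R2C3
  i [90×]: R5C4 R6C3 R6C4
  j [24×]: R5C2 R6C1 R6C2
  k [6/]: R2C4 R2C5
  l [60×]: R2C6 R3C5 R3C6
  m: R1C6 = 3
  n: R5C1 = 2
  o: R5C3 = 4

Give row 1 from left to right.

6 2 5 1 4 3

Cage h needs product 75, which forces R1C3 = 5.
M is a freebie; hence R1C6 = 3.
The 3 cells of cage h must have product 75, so R2C2 = 5.
Cage h has product 75, so R2C3 = 3.
Cage g has sum 4, leaving R3C2 = 1.
The 3 cells of cage g must have sum 4, so R3C3 = 2.
Column 2 already has 5, so R4C2 = 3.
Cage g has sum 4, leaving R4C3 = 1.
Cage n is given, so R5C1 = 2.
Cage o is a single given cell, so R5C3 = 4.
3 is placed in column 3, which forces R6C3 = 6.
Row 4 now contains 3; hence R4C1 = 5.
Row 4 already has 5; hence R4C6 = 4.
4 is placed in row 5, leaving R5C2 = 6.
Cage j needs product 24, so R6C1 = 1.
Cage j has product 24, which forces R6C2 = 4.
1 is placed in row 6, leaving R6C6 = 5.
6 is placed in column 2; hence R1C2 = 2.
Column 6 already has 4, so R2C6 = 2.
Cage c needs product 144, leaving R3C1 = 3.
The two cells of cage b must have difference 2; hence R3C4 = 4.
Cage l has product 60, which forces R3C5 = 5.
Column 6 now contains 5; hence R3C6 = 6.
Cage d needs sum 11, so R4C5 = 6.
The 3 cells of cage i must have product 90, leaving R5C4 = 5.
Cage d needs sum 11; hence R5C5 = 3.
Column 6 now contains 5; hence R5C6 = 1.
5 is placed in row 6, leaving R6C4 = 3.
Cage d has sum 11; hence R6C5 = 2.
4 is placed in column 4; hence R1C4 = 1.
The two cells of cage a must have sum 5, leaving R1C5 = 4.
Cage k needs two cells with quotient 6, so R2C4 = 6.
Column 5 now contains 6, so R2C5 = 1.
Row 4 now contains 6, so R4C4 = 2.
4 is placed in row 1; hence R1C1 = 6.
Row 2 now contains 6, which forces R2C1 = 4.
The full grid is 6 2 5 1 4 3 / 4 5 3 6 1 2 / 3 1 2 4 5 6 / 5 3 1 2 6 4 / 2 6 4 5 3 1 / 1 4 6 3 2 5.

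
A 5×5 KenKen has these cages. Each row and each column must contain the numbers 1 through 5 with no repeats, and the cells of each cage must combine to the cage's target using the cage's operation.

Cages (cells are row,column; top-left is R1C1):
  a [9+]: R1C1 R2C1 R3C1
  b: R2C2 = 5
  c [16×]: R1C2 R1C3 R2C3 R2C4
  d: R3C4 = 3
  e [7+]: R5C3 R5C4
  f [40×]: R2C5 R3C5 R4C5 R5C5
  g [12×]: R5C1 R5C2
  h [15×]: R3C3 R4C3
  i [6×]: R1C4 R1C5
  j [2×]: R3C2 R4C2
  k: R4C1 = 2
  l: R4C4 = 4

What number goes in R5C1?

Cage b is given, leaving R2C2 = 5.
Cage d is given; hence R3C4 = 3.
Cage k is given, which forces R4C1 = 2.
2 is placed in row 4, so R4C2 = 1.
L is a freebie, which forces R4C4 = 4.
4 is placed in row 4; hence R4C5 = 5.
3 is placed in column 4; hence R1C4 = 2.
Cage i needs two cells with product 6, which forces R1C5 = 3.
2 is placed in column 4, so R2C4 = 1.
Column 2 already has 1, so R3C2 = 2.
Row 3 now contains 3, leaving R3C3 = 5.
Row 4 now contains 5, leaving R4C3 = 3.
Column 3 now contains 5, leaving R5C3 = 2.
2 is placed in column 4, which forces R5C4 = 5.
Cage a has sum 9, which forces R1C1 = 5.
2 is placed in row 1; hence R1C2 = 4.
Cage c has product 16, which forces R1C3 = 1.
1 is placed in row 2, leaving R2C1 = 3.
Column 3 now contains 2, leaving R2C3 = 4.
Cage f has product 40, which forces R2C5 = 2.
Row 3 already has 5, so R3C1 = 1.
Row 3 already has 1, so R3C5 = 4.
Column 1 already has 3, which forces R5C1 = 4.
Column 2 already has 4, so R5C2 = 3.
4 is placed in column 5, which forces R5C5 = 1.
The full grid is 5 4 1 2 3 / 3 5 4 1 2 / 1 2 5 3 4 / 2 1 3 4 5 / 4 3 2 5 1.

4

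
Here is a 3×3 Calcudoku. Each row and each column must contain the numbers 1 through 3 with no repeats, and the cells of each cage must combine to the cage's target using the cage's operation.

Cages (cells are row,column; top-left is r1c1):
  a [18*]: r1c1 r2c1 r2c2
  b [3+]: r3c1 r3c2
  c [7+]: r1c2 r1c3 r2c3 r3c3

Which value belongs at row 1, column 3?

2

Cage a has product 18, so r1c1 = 3.
The 4 cells of cage c must have sum 7, which forces r1c2 = 1.
Row 1 now contains 3, leaving r1c3 = 2.
The 3 cells of cage a must have product 18, so r2c1 = 2.
Cage a needs product 18, leaving r2c2 = 3.
Row 2 already has 3, which forces r2c3 = 1.
Column 1 already has 2, which forces r3c1 = 1.
Column 2 now contains 1, leaving r3c2 = 2.
1 is placed in column 3, so r3c3 = 3.
Filled in: 3 1 2 / 2 3 1 / 1 2 3.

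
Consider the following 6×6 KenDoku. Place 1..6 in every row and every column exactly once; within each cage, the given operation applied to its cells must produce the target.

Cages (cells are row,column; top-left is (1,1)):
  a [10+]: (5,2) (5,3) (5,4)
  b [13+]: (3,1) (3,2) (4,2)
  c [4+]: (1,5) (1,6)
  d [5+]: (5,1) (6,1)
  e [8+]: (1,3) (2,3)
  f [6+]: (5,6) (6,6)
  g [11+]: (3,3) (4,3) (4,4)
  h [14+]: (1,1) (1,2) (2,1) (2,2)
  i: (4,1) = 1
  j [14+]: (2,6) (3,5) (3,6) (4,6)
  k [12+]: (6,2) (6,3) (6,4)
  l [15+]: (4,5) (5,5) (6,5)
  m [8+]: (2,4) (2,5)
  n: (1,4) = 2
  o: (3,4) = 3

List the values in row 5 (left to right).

Cage n is a single given cell, which forces (1,4) = 2.
Cage o is given, which forces (3,4) = 3.
Cage i is given, which forces (4,1) = 1.
The 4 cells of cage h must have sum 14, leaving (1,1) = 5.
The 4 cells of cage h must have sum 14, leaving (1,2) = 4.
Row 1 now contains 5, leaving (1,3) = 6.
(2,3) and (2,5) in row 2 are {2, 3}, so (2,1) = 4.
(2,3) and (2,5) in row 2 are {2, 3}; hence (2,2) = 1.
The two cells of cage e must have sum 8, leaving (2,3) = 2.
Row 2 already has 2, which forces (2,5) = 3.
Column 5 now contains 3; hence (1,5) = 1.
The two cells of cage c must have sum 4; hence (1,6) = 3.
The two cells of cage m must have sum 8; hence (2,4) = 5.
Row 2 already has 5, leaving (2,6) = 6.
The only place for 3 in row 4 is (4,3).
Cage g has sum 11, which forces (3,3) = 4.
Row 3 already has 4, so (3,6) = 1.
The 3 cells of cage g must have sum 11; hence (4,4) = 4.
4 is placed in column 3; hence (5,3) = 1.
1 is placed in row 5, so (5,4) = 6.
1 is placed in column 3, so (6,3) = 5.
Column 4 already has 6, which forces (6,4) = 1.
Cage a needs sum 10; hence (5,2) = 3.
The 3 cells of cage k must have sum 12, which forces (6,2) = 6.
6 is placed in row 6, so (6,5) = 4.
Row 6 already has 4, which forces (6,6) = 2.
Cage b has sum 13, so (3,1) = 6.
The 4 cells of cage j must have sum 14, so (3,5) = 2.
The 3 cells of cage l must have sum 15; hence (4,5) = 6.
2 is placed in column 6, so (4,6) = 5.
Row 5 already has 3, so (5,1) = 2.
4 is placed in column 5; hence (5,5) = 5.
2 is placed in column 6, leaving (5,6) = 4.
2 is placed in row 6; hence (6,1) = 3.
2 is placed in row 3, leaving (3,2) = 5.
Row 4 now contains 5; hence (4,2) = 2.
Completed grid: 5 4 6 2 1 3 / 4 1 2 5 3 6 / 6 5 4 3 2 1 / 1 2 3 4 6 5 / 2 3 1 6 5 4 / 3 6 5 1 4 2.

2 3 1 6 5 4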